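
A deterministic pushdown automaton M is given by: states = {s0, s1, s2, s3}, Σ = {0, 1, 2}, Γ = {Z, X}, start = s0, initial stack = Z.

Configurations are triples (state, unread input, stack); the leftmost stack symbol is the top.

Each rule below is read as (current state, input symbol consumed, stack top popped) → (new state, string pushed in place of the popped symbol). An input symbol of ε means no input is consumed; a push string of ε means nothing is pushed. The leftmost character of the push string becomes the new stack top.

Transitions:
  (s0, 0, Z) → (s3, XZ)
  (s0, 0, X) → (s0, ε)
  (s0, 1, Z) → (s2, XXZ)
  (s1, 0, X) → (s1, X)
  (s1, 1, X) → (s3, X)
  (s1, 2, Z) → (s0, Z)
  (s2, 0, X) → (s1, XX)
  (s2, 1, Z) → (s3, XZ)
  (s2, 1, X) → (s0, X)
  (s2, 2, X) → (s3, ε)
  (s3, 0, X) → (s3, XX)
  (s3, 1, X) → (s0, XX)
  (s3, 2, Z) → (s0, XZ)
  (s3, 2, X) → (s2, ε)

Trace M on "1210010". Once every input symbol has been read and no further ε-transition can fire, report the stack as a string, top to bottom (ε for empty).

(s0, 1210010, Z) ⊢ (s2, 210010, XXZ) ⊢ (s3, 10010, XZ) ⊢ (s0, 0010, XXZ) ⊢ (s0, 010, XZ) ⊢ (s0, 10, Z) ⊢ (s2, 0, XXZ) ⊢ (s1, ε, XXXZ)
All input consumed in state s1 with stack XXXZ.

XXXZ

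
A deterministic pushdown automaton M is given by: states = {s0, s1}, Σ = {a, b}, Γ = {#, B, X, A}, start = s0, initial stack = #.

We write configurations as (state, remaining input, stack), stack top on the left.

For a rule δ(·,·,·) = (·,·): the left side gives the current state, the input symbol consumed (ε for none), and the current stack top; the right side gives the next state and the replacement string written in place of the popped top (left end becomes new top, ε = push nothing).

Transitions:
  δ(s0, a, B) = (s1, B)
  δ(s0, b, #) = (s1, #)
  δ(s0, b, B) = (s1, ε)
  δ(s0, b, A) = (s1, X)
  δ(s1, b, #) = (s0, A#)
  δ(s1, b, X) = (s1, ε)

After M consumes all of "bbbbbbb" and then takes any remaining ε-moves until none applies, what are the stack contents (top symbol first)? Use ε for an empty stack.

(s0, bbbbbbb, #)
  read b, top #: go to s1, push # → (s1, bbbbbb, #)
  read b, top #: go to s0, push A# → (s0, bbbbb, A#)
  read b, top A: go to s1, push X → (s1, bbbb, X#)
  read b, top X: go to s1, push ε → (s1, bbb, #)
  read b, top #: go to s0, push A# → (s0, bb, A#)
  read b, top A: go to s1, push X → (s1, b, X#)
  read b, top X: go to s1, push ε → (s1, ε, #)
All input consumed in state s1 with stack #.

#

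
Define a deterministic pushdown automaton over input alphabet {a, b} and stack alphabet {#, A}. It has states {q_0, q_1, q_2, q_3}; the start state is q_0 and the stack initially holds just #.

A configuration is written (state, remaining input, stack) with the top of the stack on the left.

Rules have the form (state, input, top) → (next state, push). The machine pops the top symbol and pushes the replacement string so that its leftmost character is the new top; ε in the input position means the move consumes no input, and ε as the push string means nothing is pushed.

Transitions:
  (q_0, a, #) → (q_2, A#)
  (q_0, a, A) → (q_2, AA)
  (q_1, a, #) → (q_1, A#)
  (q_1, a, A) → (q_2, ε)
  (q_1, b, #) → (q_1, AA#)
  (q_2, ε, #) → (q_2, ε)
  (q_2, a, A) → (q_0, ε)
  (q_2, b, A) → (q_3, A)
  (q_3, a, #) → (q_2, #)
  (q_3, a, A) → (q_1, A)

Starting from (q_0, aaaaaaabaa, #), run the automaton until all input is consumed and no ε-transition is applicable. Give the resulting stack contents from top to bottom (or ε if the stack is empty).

ε

(q_0, aaaaaaabaa, #) ⊢ (q_2, aaaaaabaa, A#) ⊢ (q_0, aaaaabaa, #) ⊢ (q_2, aaaabaa, A#) ⊢ (q_0, aaabaa, #) ⊢ (q_2, aabaa, A#) ⊢ (q_0, abaa, #) ⊢ (q_2, baa, A#) ⊢ (q_3, aa, A#) ⊢ (q_1, a, A#) ⊢ (q_2, ε, #) ⊢ (q_2, ε, ε)
All input consumed in state q_2 with stack ε.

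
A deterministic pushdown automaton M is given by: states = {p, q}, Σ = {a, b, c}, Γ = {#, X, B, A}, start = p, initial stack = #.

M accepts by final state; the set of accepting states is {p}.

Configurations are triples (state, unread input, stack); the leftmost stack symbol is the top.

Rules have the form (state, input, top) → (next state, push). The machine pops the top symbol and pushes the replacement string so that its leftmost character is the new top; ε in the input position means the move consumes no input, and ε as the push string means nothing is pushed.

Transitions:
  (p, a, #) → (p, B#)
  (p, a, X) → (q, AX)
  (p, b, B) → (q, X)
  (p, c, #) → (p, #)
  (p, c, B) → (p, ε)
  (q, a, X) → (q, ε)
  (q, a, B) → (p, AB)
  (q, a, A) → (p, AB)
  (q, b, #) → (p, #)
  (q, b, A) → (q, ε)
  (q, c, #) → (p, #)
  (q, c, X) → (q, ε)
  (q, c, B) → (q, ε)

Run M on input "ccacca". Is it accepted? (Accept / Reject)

Accept

(p, ccacca, #)
  read c, top #: go to p, push # → (p, cacca, #)
  read c, top #: go to p, push # → (p, acca, #)
  read a, top #: go to p, push B# → (p, cca, B#)
  read c, top B: go to p, push ε → (p, ca, #)
  read c, top #: go to p, push # → (p, a, #)
  read a, top #: go to p, push B# → (p, ε, B#)
All input consumed; state p ∈ F.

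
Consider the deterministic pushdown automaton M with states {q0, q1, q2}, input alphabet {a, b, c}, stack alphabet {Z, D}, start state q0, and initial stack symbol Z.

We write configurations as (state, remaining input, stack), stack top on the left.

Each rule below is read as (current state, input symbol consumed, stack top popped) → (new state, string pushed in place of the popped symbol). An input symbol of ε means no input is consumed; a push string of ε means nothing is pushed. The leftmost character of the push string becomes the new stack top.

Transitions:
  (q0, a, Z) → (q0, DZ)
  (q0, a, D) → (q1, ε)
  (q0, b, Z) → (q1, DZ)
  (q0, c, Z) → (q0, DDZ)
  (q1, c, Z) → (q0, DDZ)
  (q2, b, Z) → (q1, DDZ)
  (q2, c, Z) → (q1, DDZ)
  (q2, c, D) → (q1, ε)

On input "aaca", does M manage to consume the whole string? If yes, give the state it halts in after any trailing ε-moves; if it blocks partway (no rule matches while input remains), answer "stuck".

q1

(q0, aaca, Z)
  read a, top Z: go to q0, push DZ → (q0, aca, DZ)
  read a, top D: go to q1, push ε → (q1, ca, Z)
  read c, top Z: go to q0, push DDZ → (q0, a, DDZ)
  read a, top D: go to q1, push ε → (q1, ε, DZ)
All input consumed; M is in state q1.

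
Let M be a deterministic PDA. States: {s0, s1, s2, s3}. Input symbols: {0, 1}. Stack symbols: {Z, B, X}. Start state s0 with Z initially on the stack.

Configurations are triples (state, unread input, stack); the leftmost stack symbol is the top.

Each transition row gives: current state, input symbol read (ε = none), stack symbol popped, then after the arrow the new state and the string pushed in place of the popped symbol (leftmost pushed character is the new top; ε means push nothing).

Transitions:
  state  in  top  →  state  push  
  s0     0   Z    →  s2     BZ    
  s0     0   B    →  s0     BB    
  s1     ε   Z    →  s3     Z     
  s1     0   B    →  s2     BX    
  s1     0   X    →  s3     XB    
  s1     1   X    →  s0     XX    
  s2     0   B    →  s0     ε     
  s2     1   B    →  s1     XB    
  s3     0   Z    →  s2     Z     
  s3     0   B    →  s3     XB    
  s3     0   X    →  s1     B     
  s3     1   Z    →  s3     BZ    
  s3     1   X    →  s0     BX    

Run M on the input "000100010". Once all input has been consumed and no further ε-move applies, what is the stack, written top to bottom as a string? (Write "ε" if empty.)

(s0, 000100010, Z)
  read 0, top Z: go to s2, push BZ → (s2, 00100010, BZ)
  read 0, top B: go to s0, push ε → (s0, 0100010, Z)
  read 0, top Z: go to s2, push BZ → (s2, 100010, BZ)
  read 1, top B: go to s1, push XB → (s1, 00010, XBZ)
  read 0, top X: go to s3, push XB → (s3, 0010, XBBZ)
  read 0, top X: go to s1, push B → (s1, 010, BBBZ)
  read 0, top B: go to s2, push BX → (s2, 10, BXBBZ)
  read 1, top B: go to s1, push XB → (s1, 0, XBXBBZ)
  read 0, top X: go to s3, push XB → (s3, ε, XBBXBBZ)
All input consumed in state s3 with stack XBBXBBZ.

XBBXBBZ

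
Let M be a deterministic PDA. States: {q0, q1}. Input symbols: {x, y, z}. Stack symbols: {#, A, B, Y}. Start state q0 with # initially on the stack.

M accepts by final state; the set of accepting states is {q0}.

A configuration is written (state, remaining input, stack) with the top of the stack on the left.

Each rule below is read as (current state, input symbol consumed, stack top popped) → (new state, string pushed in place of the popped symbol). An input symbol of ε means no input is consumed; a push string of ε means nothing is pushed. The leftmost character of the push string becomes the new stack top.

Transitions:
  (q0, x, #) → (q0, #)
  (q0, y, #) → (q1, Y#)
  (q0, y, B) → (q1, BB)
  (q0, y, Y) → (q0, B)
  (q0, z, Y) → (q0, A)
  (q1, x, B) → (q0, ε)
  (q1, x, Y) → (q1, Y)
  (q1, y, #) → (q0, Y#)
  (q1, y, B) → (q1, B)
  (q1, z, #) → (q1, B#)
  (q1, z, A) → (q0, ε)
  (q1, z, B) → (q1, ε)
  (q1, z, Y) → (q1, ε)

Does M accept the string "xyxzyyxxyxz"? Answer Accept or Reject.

Reject

(q0, xyxzyyxxyxz, #)
  read x, top #: go to q0, push # → (q0, yxzyyxxyxz, #)
  read y, top #: go to q1, push Y# → (q1, xzyyxxyxz, Y#)
  read x, top Y: go to q1, push Y → (q1, zyyxxyxz, Y#)
  read z, top Y: go to q1, push ε → (q1, yyxxyxz, #)
  read y, top #: go to q0, push Y# → (q0, yxxyxz, Y#)
  read y, top Y: go to q0, push B → (q0, xxyxz, B#)
No transition applies at (q0, xxyxz, B#); input not fully consumed.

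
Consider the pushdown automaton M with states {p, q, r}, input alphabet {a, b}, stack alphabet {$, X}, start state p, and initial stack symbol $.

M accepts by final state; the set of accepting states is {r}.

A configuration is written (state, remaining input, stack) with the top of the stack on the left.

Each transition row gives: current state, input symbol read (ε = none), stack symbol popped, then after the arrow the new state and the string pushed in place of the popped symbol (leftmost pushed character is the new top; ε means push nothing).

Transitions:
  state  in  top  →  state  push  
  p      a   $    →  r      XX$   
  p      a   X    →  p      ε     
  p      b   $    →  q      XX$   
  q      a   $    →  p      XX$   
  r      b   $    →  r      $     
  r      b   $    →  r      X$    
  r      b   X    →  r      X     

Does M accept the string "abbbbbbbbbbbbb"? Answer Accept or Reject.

One accepting computation: (p, abbbbbbbbbbbbb, $) ⊢ (r, bbbbbbbbbbbbb, XX$) ⊢ (r, bbbbbbbbbbbb, XX$) ⊢ (r, bbbbbbbbbbb, XX$) ⊢ (r, bbbbbbbbbb, XX$) ⊢ (r, bbbbbbbbb, XX$) ⊢ (r, bbbbbbbb, XX$) ⊢ (r, bbbbbbb, XX$) ⊢ (r, bbbbbb, XX$) ⊢ (r, bbbbb, XX$) ⊢ (r, bbbb, XX$) ⊢ (r, bbb, XX$) ⊢ (r, bb, XX$) ⊢ (r, b, XX$) ⊢ (r, ε, XX$)
All input consumed and state r ∈ F.

Accept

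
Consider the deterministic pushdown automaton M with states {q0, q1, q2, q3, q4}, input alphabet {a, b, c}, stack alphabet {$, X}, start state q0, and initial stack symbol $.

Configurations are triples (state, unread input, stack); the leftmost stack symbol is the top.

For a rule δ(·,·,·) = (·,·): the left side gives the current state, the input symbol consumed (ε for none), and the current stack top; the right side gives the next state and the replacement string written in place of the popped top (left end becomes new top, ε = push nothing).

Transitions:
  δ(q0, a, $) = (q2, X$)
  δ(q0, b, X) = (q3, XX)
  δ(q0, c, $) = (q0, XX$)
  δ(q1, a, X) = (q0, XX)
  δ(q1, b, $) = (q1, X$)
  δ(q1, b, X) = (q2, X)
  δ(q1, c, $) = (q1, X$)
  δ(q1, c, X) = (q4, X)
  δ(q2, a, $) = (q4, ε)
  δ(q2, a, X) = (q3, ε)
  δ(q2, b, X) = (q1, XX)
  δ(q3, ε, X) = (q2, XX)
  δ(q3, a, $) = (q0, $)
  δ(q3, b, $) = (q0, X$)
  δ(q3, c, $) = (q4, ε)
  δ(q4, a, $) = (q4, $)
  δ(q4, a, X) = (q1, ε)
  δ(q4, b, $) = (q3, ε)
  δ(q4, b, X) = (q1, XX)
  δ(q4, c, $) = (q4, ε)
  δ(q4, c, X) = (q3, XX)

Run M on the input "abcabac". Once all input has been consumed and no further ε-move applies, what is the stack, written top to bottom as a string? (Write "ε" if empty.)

(q0, abcabac, $)
  read a, top $: go to q2, push X$ → (q2, bcabac, X$)
  read b, top X: go to q1, push XX → (q1, cabac, XX$)
  read c, top X: go to q4, push X → (q4, abac, XX$)
  read a, top X: go to q1, push ε → (q1, bac, X$)
  read b, top X: go to q2, push X → (q2, ac, X$)
  read a, top X: go to q3, push ε → (q3, c, $)
  read c, top $: go to q4, push ε → (q4, ε, ε)
All input consumed in state q4 with stack ε.

ε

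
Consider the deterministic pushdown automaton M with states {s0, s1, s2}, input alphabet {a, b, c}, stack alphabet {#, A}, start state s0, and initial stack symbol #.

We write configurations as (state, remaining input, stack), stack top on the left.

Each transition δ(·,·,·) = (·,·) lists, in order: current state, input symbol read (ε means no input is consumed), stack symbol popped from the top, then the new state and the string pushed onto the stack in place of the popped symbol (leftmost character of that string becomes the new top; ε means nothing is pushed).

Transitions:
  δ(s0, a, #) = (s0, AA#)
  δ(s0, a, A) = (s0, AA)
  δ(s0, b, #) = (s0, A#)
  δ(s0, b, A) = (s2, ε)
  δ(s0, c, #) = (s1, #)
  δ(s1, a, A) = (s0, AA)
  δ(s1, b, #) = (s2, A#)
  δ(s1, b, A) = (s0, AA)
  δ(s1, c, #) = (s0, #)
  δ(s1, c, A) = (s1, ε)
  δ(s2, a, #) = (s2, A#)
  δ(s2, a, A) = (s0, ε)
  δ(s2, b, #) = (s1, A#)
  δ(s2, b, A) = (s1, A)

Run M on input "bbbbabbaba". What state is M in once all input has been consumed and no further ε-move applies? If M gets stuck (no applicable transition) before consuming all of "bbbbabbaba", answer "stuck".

s0

(s0, bbbbabbaba, #)
  read b, top #: go to s0, push A# → (s0, bbbabbaba, A#)
  read b, top A: go to s2, push ε → (s2, bbabbaba, #)
  read b, top #: go to s1, push A# → (s1, babbaba, A#)
  read b, top A: go to s0, push AA → (s0, abbaba, AA#)
  read a, top A: go to s0, push AA → (s0, bbaba, AAA#)
  read b, top A: go to s2, push ε → (s2, baba, AA#)
  read b, top A: go to s1, push A → (s1, aba, AA#)
  read a, top A: go to s0, push AA → (s0, ba, AAA#)
  read b, top A: go to s2, push ε → (s2, a, AA#)
  read a, top A: go to s0, push ε → (s0, ε, A#)
All input consumed; M is in state s0.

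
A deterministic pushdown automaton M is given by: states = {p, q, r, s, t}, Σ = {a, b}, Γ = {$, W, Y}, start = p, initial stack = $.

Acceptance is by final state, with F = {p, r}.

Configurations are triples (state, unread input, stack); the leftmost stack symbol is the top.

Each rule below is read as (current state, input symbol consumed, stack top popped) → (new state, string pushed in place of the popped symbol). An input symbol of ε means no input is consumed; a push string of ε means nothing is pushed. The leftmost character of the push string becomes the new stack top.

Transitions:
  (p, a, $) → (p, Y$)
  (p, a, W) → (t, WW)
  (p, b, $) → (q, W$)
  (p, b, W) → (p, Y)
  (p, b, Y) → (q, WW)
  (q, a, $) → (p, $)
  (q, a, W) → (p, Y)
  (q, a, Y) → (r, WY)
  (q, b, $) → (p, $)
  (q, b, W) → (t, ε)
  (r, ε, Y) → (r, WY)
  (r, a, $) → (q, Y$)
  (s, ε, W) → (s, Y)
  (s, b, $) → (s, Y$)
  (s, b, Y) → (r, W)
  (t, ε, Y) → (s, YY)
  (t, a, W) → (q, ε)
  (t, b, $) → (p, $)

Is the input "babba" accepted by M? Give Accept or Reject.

(p, babba, $)
  read b, top $: go to q, push W$ → (q, abba, W$)
  read a, top W: go to p, push Y → (p, bba, Y$)
  read b, top Y: go to q, push WW → (q, ba, WW$)
  read b, top W: go to t, push ε → (t, a, W$)
  read a, top W: go to q, push ε → (q, ε, $)
All input consumed; state q ∉ F and no further ε-move applies.

Reject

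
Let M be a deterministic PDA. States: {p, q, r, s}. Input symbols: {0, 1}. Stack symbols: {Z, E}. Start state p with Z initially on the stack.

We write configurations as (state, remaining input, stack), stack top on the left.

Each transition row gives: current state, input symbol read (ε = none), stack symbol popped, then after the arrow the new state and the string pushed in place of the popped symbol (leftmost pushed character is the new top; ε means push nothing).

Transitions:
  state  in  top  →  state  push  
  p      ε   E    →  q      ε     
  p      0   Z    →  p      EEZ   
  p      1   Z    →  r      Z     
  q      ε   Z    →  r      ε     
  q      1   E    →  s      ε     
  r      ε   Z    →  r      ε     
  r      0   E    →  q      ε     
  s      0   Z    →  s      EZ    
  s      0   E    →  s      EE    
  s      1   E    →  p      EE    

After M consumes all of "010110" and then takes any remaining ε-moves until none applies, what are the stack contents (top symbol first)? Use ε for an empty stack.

(p, 010110, Z)
  read 0, top Z: go to p, push EEZ → (p, 10110, EEZ)
  ε-move, top E: go to q, push ε → (q, 10110, EZ)
  read 1, top E: go to s, push ε → (s, 0110, Z)
  read 0, top Z: go to s, push EZ → (s, 110, EZ)
  read 1, top E: go to p, push EE → (p, 10, EEZ)
  ε-move, top E: go to q, push ε → (q, 10, EZ)
  read 1, top E: go to s, push ε → (s, 0, Z)
  read 0, top Z: go to s, push EZ → (s, ε, EZ)
All input consumed in state s with stack EZ.

EZ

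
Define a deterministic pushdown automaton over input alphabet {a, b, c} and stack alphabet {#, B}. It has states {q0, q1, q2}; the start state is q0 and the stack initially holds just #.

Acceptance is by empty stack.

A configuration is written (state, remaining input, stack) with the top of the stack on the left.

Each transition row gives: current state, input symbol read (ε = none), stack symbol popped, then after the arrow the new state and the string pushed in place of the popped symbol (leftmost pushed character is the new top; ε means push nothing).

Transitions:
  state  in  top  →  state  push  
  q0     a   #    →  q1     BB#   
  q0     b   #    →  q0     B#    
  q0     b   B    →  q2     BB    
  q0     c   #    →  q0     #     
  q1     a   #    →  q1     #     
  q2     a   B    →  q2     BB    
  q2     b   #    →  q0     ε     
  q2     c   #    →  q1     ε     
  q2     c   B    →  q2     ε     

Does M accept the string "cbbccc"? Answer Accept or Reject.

(q0, cbbccc, #)
  read c, top #: go to q0, push # → (q0, bbccc, #)
  read b, top #: go to q0, push B# → (q0, bccc, B#)
  read b, top B: go to q2, push BB → (q2, ccc, BB#)
  read c, top B: go to q2, push ε → (q2, cc, B#)
  read c, top B: go to q2, push ε → (q2, c, #)
  read c, top #: go to q1, push ε → (q1, ε, ε)
All input consumed and the stack is empty.

Accept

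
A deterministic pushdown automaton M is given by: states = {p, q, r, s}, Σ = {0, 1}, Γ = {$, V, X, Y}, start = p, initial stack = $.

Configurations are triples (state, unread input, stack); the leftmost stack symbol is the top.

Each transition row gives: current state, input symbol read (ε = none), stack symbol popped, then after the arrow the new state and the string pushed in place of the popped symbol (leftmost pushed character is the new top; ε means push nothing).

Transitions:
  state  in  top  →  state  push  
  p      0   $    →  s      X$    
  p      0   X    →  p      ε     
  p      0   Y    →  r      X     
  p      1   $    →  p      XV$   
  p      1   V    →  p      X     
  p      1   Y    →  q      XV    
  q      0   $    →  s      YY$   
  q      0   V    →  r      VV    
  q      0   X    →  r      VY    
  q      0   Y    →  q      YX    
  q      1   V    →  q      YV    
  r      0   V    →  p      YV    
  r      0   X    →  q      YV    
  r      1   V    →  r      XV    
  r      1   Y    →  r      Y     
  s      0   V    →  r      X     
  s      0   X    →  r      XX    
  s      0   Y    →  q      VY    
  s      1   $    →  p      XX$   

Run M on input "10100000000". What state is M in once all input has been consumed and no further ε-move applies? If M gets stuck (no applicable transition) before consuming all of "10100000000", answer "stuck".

(p, 10100000000, $)
  read 1, top $: go to p, push XV$ → (p, 0100000000, XV$)
  read 0, top X: go to p, push ε → (p, 100000000, V$)
  read 1, top V: go to p, push X → (p, 00000000, X$)
  read 0, top X: go to p, push ε → (p, 0000000, $)
  read 0, top $: go to s, push X$ → (s, 000000, X$)
  read 0, top X: go to r, push XX → (r, 00000, XX$)
  read 0, top X: go to q, push YV → (q, 0000, YVX$)
  read 0, top Y: go to q, push YX → (q, 000, YXVX$)
  read 0, top Y: go to q, push YX → (q, 00, YXXVX$)
  read 0, top Y: go to q, push YX → (q, 0, YXXXVX$)
  read 0, top Y: go to q, push YX → (q, ε, YXXXXVX$)
All input consumed; M is in state q.

q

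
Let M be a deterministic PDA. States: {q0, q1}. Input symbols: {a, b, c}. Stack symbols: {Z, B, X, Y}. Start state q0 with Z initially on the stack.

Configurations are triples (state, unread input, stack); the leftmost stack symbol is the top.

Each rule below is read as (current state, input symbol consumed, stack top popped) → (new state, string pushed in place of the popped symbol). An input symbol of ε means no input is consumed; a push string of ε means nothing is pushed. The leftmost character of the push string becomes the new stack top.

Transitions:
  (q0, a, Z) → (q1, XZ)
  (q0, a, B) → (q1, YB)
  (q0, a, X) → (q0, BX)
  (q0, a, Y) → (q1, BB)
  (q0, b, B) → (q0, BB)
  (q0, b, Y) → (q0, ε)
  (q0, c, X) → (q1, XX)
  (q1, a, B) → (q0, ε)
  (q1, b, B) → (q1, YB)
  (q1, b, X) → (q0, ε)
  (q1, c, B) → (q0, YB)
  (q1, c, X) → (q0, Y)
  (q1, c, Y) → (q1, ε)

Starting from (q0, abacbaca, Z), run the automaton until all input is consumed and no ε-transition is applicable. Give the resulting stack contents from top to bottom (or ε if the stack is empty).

(q0, abacbaca, Z)
  read a, top Z: go to q1, push XZ → (q1, bacbaca, XZ)
  read b, top X: go to q0, push ε → (q0, acbaca, Z)
  read a, top Z: go to q1, push XZ → (q1, cbaca, XZ)
  read c, top X: go to q0, push Y → (q0, baca, YZ)
  read b, top Y: go to q0, push ε → (q0, aca, Z)
  read a, top Z: go to q1, push XZ → (q1, ca, XZ)
  read c, top X: go to q0, push Y → (q0, a, YZ)
  read a, top Y: go to q1, push BB → (q1, ε, BBZ)
All input consumed in state q1 with stack BBZ.

BBZ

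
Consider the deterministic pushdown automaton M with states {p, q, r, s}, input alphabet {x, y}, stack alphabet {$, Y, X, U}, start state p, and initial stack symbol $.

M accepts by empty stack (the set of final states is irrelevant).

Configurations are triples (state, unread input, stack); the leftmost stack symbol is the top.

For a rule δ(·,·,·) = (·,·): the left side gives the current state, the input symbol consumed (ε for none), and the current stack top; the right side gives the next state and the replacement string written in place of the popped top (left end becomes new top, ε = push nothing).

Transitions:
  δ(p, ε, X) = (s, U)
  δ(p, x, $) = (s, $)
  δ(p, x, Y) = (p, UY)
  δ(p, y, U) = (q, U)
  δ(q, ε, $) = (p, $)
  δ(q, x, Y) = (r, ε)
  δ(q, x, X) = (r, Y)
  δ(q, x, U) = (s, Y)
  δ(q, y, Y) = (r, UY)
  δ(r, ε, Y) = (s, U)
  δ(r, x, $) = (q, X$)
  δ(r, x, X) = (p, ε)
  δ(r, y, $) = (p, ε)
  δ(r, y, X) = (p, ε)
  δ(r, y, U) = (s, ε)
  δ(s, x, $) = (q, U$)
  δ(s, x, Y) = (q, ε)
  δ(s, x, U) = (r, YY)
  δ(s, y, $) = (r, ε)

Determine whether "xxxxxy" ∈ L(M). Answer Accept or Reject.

(p, xxxxxy, $) ⊢ (s, xxxxy, $) ⊢ (q, xxxy, U$) ⊢ (s, xxy, Y$) ⊢ (q, xy, $) ⊢ (p, xy, $) ⊢ (s, y, $) ⊢ (r, ε, ε)
All input consumed and the stack is empty.

Accept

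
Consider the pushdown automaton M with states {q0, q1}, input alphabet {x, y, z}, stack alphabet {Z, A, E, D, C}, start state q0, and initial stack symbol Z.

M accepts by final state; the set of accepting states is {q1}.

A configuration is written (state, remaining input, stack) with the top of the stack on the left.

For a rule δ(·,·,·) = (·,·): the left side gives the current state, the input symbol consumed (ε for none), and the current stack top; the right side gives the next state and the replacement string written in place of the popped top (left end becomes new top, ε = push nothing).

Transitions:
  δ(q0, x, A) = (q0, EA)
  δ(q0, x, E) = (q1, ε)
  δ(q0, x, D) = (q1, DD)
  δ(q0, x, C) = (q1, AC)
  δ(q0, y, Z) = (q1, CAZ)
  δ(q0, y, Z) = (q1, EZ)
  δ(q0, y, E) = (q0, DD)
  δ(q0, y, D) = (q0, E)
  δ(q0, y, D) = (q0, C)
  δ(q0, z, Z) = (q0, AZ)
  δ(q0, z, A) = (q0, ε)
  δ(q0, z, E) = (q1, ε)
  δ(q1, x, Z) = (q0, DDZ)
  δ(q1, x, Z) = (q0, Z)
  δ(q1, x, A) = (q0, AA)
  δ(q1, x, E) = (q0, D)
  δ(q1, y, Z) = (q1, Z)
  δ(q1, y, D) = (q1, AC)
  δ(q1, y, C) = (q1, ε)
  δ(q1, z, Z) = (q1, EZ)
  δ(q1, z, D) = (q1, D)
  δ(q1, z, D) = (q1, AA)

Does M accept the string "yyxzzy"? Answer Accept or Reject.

One accepting computation: (q0, yyxzzy, Z) ⊢ (q1, yxzzy, CAZ) ⊢ (q1, xzzy, AZ) ⊢ (q0, zzy, AAZ) ⊢ (q0, zy, AZ) ⊢ (q0, y, Z) ⊢ (q1, ε, CAZ)
All input consumed and state q1 ∈ F.

Accept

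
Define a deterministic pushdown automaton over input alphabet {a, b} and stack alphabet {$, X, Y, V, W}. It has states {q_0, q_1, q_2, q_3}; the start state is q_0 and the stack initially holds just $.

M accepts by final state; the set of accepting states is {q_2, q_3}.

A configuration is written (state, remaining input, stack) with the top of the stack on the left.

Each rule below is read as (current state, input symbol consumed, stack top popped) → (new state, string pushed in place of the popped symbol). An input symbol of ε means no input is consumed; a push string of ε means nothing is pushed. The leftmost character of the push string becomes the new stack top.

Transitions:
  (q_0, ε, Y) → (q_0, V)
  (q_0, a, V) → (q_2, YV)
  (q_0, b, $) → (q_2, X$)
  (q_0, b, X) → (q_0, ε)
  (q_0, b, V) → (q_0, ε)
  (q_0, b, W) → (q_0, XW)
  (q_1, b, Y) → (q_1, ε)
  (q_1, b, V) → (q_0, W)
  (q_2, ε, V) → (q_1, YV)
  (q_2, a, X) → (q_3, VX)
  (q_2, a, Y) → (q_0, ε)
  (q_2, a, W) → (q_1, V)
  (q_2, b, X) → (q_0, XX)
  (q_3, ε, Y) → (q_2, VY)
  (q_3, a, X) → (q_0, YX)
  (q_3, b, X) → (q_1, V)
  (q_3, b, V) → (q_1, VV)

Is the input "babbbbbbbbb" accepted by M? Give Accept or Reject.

(q_0, babbbbbbbbb, $)
  read b, top $: go to q_2, push X$ → (q_2, abbbbbbbbb, X$)
  read a, top X: go to q_3, push VX → (q_3, bbbbbbbbb, VX$)
  read b, top V: go to q_1, push VV → (q_1, bbbbbbbb, VVX$)
  read b, top V: go to q_0, push W → (q_0, bbbbbbb, WVX$)
  read b, top W: go to q_0, push XW → (q_0, bbbbbb, XWVX$)
  read b, top X: go to q_0, push ε → (q_0, bbbbb, WVX$)
  read b, top W: go to q_0, push XW → (q_0, bbbb, XWVX$)
  read b, top X: go to q_0, push ε → (q_0, bbb, WVX$)
  read b, top W: go to q_0, push XW → (q_0, bb, XWVX$)
  read b, top X: go to q_0, push ε → (q_0, b, WVX$)
  read b, top W: go to q_0, push XW → (q_0, ε, XWVX$)
All input consumed; state q_0 ∉ F and no further ε-move applies.

Reject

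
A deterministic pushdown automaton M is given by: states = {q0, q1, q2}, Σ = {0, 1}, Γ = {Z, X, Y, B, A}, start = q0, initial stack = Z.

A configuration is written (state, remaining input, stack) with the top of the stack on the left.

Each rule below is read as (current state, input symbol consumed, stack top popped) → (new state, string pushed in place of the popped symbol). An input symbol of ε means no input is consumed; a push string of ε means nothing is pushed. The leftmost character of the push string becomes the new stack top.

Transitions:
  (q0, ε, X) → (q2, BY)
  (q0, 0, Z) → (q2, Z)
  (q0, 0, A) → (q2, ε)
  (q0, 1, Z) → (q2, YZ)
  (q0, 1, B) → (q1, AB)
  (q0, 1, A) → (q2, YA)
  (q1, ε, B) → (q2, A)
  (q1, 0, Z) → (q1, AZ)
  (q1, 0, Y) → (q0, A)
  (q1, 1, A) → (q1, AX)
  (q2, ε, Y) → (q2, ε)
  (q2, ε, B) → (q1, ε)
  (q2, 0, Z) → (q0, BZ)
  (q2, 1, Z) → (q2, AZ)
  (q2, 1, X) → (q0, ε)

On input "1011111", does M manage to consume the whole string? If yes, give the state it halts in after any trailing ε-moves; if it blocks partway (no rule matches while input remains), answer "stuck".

q1

(q0, 1011111, Z)
  read 1, top Z: go to q2, push YZ → (q2, 011111, YZ)
  ε-move, top Y: go to q2, push ε → (q2, 011111, Z)
  read 0, top Z: go to q0, push BZ → (q0, 11111, BZ)
  read 1, top B: go to q1, push AB → (q1, 1111, ABZ)
  read 1, top A: go to q1, push AX → (q1, 111, AXBZ)
  read 1, top A: go to q1, push AX → (q1, 11, AXXBZ)
  read 1, top A: go to q1, push AX → (q1, 1, AXXXBZ)
  read 1, top A: go to q1, push AX → (q1, ε, AXXXXBZ)
All input consumed; M is in state q1.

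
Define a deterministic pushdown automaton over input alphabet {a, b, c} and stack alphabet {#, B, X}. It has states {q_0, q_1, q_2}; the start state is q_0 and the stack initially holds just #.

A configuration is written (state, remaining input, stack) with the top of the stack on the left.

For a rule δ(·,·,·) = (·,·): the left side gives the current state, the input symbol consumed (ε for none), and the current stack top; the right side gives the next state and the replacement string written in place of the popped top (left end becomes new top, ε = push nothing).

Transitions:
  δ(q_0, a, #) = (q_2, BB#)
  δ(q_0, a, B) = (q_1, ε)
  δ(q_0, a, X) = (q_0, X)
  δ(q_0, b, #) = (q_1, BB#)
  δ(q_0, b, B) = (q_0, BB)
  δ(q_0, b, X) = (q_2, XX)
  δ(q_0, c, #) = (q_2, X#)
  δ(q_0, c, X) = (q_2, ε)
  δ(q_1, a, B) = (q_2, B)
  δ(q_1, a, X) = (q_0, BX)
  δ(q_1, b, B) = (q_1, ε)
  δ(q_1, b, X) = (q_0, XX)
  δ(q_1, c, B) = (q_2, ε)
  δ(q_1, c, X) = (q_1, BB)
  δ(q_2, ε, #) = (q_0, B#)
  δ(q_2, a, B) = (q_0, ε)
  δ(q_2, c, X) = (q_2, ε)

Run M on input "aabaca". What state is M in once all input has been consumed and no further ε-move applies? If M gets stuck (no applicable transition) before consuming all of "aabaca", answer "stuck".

(q_0, aabaca, #)
  read a, top #: go to q_2, push BB# → (q_2, abaca, BB#)
  read a, top B: go to q_0, push ε → (q_0, baca, B#)
  read b, top B: go to q_0, push BB → (q_0, aca, BB#)
  read a, top B: go to q_1, push ε → (q_1, ca, B#)
  read c, top B: go to q_2, push ε → (q_2, a, #)
  ε-move, top #: go to q_0, push B# → (q_0, a, B#)
  read a, top B: go to q_1, push ε → (q_1, ε, #)
All input consumed; M is in state q_1.

q_1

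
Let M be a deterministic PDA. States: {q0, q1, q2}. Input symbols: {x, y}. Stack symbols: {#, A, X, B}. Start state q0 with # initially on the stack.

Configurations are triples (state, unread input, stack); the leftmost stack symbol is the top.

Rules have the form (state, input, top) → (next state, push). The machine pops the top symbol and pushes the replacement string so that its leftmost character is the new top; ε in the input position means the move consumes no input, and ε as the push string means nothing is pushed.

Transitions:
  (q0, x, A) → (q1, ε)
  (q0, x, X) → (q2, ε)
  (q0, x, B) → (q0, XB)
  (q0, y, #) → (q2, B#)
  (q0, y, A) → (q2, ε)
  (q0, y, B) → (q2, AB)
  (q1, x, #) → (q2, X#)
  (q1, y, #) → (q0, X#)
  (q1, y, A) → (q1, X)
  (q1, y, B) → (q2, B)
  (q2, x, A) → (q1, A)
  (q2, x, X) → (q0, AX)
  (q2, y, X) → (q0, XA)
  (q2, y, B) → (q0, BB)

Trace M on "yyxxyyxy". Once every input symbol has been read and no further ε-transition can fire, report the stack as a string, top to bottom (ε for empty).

XBBB#

(q0, yyxxyyxy, #) ⊢ (q2, yxxyyxy, B#) ⊢ (q0, xxyyxy, BB#) ⊢ (q0, xyyxy, XBB#) ⊢ (q2, yyxy, BB#) ⊢ (q0, yxy, BBB#) ⊢ (q2, xy, ABBB#) ⊢ (q1, y, ABBB#) ⊢ (q1, ε, XBBB#)
All input consumed in state q1 with stack XBBB#.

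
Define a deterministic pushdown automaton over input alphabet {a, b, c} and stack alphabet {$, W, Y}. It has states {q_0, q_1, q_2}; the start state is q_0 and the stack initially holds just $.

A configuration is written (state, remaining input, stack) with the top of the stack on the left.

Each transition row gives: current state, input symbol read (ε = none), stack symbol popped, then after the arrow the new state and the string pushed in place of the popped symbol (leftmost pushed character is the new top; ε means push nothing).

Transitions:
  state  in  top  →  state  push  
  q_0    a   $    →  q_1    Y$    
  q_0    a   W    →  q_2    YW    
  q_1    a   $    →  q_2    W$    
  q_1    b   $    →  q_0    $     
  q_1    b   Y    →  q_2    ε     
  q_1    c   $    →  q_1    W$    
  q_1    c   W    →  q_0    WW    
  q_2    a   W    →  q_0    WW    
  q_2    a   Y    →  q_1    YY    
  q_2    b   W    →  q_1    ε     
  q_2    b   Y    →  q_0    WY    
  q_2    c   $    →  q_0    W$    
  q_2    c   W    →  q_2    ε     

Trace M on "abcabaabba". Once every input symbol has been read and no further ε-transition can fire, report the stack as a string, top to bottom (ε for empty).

(q_0, abcabaabba, $)
  read a, top $: go to q_1, push Y$ → (q_1, bcabaabba, Y$)
  read b, top Y: go to q_2, push ε → (q_2, cabaabba, $)
  read c, top $: go to q_0, push W$ → (q_0, abaabba, W$)
  read a, top W: go to q_2, push YW → (q_2, baabba, YW$)
  read b, top Y: go to q_0, push WY → (q_0, aabba, WYW$)
  read a, top W: go to q_2, push YW → (q_2, abba, YWYW$)
  read a, top Y: go to q_1, push YY → (q_1, bba, YYWYW$)
  read b, top Y: go to q_2, push ε → (q_2, ba, YWYW$)
  read b, top Y: go to q_0, push WY → (q_0, a, WYWYW$)
  read a, top W: go to q_2, push YW → (q_2, ε, YWYWYW$)
All input consumed in state q_2 with stack YWYWYW$.

YWYWYW$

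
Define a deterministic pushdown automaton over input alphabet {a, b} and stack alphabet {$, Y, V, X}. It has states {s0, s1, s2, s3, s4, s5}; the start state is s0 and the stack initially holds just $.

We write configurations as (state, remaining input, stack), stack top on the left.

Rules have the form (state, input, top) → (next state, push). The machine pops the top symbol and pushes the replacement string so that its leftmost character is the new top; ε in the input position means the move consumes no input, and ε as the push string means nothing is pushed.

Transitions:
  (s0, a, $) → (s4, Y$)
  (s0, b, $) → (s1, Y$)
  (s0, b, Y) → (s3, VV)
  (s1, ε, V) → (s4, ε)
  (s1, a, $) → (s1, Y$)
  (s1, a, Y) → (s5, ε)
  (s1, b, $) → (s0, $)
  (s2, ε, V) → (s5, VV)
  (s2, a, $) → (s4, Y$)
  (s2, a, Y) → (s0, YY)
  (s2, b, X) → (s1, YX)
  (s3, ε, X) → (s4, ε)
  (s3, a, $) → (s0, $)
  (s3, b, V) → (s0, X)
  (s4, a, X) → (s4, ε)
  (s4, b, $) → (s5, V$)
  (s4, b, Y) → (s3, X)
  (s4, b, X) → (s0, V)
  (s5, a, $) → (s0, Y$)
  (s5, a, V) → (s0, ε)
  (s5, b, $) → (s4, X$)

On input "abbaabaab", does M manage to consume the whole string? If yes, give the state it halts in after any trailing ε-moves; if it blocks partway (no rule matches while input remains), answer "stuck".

(s0, abbaabaab, $) ⊢ (s4, bbaabaab, Y$) ⊢ (s3, baabaab, X$) ⊢ (s4, baabaab, $) ⊢ (s5, aabaab, V$) ⊢ (s0, abaab, $) ⊢ (s4, baab, Y$) ⊢ (s3, aab, X$) ⊢ (s4, aab, $)
No transition for (s4, a, top $); M blocks with input aab remaining.

stuck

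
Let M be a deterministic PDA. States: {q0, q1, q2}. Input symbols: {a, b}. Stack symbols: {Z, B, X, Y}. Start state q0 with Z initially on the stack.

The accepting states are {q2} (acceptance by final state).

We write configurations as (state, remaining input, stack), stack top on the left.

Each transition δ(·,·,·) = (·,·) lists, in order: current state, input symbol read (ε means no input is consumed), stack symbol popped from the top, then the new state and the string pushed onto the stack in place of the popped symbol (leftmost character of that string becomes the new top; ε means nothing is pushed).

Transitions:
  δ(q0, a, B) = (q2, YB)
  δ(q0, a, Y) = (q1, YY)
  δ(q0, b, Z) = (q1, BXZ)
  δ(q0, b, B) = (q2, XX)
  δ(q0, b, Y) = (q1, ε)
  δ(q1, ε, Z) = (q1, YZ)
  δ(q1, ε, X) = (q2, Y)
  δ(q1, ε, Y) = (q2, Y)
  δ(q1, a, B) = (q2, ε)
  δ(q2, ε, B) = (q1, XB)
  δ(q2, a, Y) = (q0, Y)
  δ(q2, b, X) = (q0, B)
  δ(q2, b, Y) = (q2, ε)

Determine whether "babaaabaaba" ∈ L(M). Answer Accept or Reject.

Reject

(q0, babaaabaaba, Z) ⊢ (q1, abaaabaaba, BXZ) ⊢ (q2, baaabaaba, XZ) ⊢ (q0, aaabaaba, BZ) ⊢ (q2, aabaaba, YBZ) ⊢ (q0, abaaba, YBZ) ⊢ (q1, baaba, YYBZ) ⊢ (q2, baaba, YYBZ) ⊢ (q2, aaba, YBZ) ⊢ (q0, aba, YBZ) ⊢ (q1, ba, YYBZ) ⊢ (q2, ba, YYBZ) ⊢ (q2, a, YBZ) ⊢ (q0, ε, YBZ)
All input consumed; state q0 ∉ F and no further ε-move applies.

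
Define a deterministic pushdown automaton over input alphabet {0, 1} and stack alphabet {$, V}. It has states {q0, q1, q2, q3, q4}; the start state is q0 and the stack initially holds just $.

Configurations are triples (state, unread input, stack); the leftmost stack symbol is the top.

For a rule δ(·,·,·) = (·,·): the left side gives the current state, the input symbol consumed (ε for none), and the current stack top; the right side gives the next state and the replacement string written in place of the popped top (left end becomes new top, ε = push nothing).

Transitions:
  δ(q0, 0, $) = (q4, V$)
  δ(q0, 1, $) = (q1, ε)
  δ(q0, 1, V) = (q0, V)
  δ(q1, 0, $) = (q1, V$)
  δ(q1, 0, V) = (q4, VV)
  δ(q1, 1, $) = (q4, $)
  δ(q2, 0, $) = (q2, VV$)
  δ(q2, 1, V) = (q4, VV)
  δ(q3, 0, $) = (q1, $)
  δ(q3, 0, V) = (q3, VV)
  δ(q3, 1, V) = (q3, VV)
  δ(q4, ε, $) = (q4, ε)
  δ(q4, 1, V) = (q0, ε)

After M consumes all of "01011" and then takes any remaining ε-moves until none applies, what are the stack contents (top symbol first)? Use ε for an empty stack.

(q0, 01011, $)
  read 0, top $: go to q4, push V$ → (q4, 1011, V$)
  read 1, top V: go to q0, push ε → (q0, 011, $)
  read 0, top $: go to q4, push V$ → (q4, 11, V$)
  read 1, top V: go to q0, push ε → (q0, 1, $)
  read 1, top $: go to q1, push ε → (q1, ε, ε)
All input consumed in state q1 with stack ε.

ε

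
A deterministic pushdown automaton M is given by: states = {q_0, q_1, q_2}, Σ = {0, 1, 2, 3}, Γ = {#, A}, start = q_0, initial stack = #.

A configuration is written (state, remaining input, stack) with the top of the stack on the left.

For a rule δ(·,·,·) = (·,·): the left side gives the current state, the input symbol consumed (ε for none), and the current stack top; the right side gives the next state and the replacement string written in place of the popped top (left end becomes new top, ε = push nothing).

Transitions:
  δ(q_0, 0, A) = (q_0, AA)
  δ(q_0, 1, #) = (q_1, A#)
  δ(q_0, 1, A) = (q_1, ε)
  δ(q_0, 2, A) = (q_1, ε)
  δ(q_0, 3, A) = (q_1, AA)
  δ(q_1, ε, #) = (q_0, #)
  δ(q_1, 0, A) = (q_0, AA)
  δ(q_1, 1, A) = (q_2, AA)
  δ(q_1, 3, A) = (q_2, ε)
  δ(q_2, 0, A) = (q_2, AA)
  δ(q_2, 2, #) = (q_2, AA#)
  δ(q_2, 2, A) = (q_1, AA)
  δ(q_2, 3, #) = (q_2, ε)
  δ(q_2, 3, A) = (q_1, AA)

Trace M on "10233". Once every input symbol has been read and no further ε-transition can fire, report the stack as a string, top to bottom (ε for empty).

(q_0, 10233, #)
  read 1, top #: go to q_1, push A# → (q_1, 0233, A#)
  read 0, top A: go to q_0, push AA → (q_0, 233, AA#)
  read 2, top A: go to q_1, push ε → (q_1, 33, A#)
  read 3, top A: go to q_2, push ε → (q_2, 3, #)
  read 3, top #: go to q_2, push ε → (q_2, ε, ε)
All input consumed in state q_2 with stack ε.

ε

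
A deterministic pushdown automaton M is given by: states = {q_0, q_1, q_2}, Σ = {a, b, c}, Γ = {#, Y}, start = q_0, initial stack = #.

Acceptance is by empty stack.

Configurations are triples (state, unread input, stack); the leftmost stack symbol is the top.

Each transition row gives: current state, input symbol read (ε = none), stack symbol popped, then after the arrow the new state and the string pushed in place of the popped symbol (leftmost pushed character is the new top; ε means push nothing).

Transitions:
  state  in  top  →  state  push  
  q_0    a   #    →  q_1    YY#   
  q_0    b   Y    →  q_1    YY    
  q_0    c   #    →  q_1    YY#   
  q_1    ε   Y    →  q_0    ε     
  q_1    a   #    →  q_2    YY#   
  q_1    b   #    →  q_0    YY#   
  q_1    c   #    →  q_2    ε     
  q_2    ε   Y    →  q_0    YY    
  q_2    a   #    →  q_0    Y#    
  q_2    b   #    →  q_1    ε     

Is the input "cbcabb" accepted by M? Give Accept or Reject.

(q_0, cbcabb, #) ⊢ (q_1, bcabb, YY#) ⊢ (q_0, bcabb, Y#) ⊢ (q_1, cabb, YY#) ⊢ (q_0, cabb, Y#)
No transition applies at (q_0, cabb, Y#); input not fully consumed.

Reject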